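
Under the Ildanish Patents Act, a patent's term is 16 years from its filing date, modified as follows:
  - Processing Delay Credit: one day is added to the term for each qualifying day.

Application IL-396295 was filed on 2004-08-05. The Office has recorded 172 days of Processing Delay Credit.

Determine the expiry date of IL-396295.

Base term: filing date + 16 years → 5 August 2020.
Processing Delay Credit: +172 days → 24 January 2021.

2021-01-24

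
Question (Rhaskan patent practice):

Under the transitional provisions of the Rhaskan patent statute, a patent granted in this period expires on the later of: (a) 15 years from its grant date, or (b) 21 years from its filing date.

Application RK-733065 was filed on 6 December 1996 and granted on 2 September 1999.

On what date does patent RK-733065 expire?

(a) grant + 15 years → 2 September 2014.
(b) filing + 21 years → 6 December 2017.
Later of the two: 6 December 2017.

2017-12-06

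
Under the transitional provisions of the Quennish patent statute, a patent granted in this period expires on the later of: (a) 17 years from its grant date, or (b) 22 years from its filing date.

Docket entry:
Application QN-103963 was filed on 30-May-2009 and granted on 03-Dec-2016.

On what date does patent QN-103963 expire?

2033-12-03

(a) grant + 17 years → 3 December 2033.
(b) filing + 22 years → 30 May 2031.
Later of the two: 3 December 2033.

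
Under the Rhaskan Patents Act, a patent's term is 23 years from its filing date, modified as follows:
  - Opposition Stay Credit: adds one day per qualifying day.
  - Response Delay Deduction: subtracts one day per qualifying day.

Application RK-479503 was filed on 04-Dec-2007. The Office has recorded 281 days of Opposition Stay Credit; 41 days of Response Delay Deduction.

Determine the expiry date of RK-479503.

Base term: filing date + 23 years → 4 December 2030.
Opposition Stay Credit: +281 days → 11 September 2031.
Response Delay Deduction: −41 days → 1 August 2031.

August 1, 2031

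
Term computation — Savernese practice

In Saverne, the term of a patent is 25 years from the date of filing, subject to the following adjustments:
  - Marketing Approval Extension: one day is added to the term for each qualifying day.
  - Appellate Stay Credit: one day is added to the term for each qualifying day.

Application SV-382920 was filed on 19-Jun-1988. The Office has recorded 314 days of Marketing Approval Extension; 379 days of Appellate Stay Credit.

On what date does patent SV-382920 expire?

May 13, 2015

Base term: filing date + 25 years → 19 June 2013.
Marketing Approval Extension: +314 days → 29 April 2014.
Appellate Stay Credit: +379 days → 13 May 2015.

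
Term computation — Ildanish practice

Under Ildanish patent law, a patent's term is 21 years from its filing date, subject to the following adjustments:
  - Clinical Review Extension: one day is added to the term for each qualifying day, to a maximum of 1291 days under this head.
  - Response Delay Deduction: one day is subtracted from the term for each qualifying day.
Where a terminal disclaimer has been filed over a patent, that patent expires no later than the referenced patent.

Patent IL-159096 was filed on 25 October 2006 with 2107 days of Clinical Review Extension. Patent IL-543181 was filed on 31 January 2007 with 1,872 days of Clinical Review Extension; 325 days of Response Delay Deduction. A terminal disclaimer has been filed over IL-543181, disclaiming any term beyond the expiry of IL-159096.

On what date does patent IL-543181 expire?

2030-09-23

Natural term of IL-543181:
  Base: filing + 21 years → 31 January 2028.
  Clinical Review Extension: 1872 days claimed exceeds the 1291-day cap, so +1291 days → 14 August 2031.
  Response Delay Deduction: −325 days → 23 September 2030.
Expiry of referenced patent IL-159096:
  Base: filing + 21 years → 25 October 2027.
  Clinical Review Extension: 2107 days claimed exceeds the 1291-day cap, so +1291 days → 8 May 2031.
Terminal disclaimer: IL-543181 expires on the earlier of 23 September 2030 and 8 May 2031.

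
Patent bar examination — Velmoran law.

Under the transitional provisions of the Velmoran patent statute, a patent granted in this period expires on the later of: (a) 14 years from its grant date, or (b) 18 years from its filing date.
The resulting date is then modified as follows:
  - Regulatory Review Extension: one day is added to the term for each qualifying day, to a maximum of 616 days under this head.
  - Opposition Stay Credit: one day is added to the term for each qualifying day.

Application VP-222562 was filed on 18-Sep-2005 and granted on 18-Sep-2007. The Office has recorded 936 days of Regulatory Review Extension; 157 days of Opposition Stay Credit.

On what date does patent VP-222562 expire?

(a) grant + 14 years → 18 September 2021.
(b) filing + 18 years → 18 September 2023.
Later of the two: 18 September 2023.
Regulatory Review Extension: 936 days claimed exceeds the 616-day cap, so +616 days → 26 May 2025.
Opposition Stay Credit: +157 days → 30 October 2025.

2025-10-30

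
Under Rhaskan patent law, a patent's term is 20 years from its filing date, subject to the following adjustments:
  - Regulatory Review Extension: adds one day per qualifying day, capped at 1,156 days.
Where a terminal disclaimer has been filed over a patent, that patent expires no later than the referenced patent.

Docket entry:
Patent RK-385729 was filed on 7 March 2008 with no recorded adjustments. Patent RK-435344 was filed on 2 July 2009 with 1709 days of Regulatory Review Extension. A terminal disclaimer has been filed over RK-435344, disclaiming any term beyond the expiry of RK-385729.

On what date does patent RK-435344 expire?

2028-03-07

Natural term of RK-435344:
  Base: filing + 20 years → 2 July 2029.
  Regulatory Review Extension: 1709 days claimed exceeds the 1156-day cap, so +1156 days → 31 August 2032.
Expiry of referenced patent RK-385729:
  Base: filing + 20 years → 7 March 2028.
Terminal disclaimer: RK-435344 expires on the earlier of 31 August 2032 and 7 March 2028.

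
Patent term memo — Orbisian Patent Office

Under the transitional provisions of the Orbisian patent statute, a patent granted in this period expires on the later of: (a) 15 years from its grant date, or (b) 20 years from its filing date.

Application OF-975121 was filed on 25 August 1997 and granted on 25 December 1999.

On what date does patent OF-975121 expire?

(a) grant + 15 years → 25 December 2014.
(b) filing + 20 years → 25 August 2017.
Later of the two: 25 August 2017.

August 25, 2017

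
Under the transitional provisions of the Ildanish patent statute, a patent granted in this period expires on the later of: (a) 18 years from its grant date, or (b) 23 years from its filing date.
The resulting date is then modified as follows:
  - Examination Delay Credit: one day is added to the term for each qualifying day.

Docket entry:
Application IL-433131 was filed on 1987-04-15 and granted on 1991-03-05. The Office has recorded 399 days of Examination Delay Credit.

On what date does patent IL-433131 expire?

(a) grant + 18 years → 5 March 2009.
(b) filing + 23 years → 15 April 2010.
Later of the two: 15 April 2010.
Examination Delay Credit: +399 days → 19 May 2011.

May 19, 2011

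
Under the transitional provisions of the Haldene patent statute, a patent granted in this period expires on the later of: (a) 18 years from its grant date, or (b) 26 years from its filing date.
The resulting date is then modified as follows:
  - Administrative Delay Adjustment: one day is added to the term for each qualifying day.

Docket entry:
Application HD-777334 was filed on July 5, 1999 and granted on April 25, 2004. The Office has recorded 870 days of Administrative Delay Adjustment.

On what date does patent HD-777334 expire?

(a) grant + 18 years → 25 April 2022.
(b) filing + 26 years → 5 July 2025.
Later of the two: 5 July 2025.
Administrative Delay Adjustment: +870 days → 22 November 2027.

2027-11-22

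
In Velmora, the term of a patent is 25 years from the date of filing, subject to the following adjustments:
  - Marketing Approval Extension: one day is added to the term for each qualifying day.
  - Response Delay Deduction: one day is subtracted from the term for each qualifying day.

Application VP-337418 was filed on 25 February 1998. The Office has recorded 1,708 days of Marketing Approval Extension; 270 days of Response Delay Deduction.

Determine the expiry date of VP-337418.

Base term: filing date + 25 years → 25 February 2023.
Marketing Approval Extension: +1708 days → 30 October 2027.
Response Delay Deduction: −270 days → 2 February 2027.

February 2, 2027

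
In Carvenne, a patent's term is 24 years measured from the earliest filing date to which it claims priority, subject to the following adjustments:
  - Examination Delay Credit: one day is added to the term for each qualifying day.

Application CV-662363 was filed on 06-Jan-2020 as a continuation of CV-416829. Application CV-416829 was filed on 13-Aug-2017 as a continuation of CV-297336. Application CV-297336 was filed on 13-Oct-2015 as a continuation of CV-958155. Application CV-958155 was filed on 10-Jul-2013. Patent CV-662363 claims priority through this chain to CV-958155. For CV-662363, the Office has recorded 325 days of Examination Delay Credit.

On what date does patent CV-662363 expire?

Earliest priority filing: 10 July 2013.
Base term: 10 July 2013 + 24 years → 10 July 2037.
Examination Delay Credit: +325 days → 31 May 2038.

May 31, 2038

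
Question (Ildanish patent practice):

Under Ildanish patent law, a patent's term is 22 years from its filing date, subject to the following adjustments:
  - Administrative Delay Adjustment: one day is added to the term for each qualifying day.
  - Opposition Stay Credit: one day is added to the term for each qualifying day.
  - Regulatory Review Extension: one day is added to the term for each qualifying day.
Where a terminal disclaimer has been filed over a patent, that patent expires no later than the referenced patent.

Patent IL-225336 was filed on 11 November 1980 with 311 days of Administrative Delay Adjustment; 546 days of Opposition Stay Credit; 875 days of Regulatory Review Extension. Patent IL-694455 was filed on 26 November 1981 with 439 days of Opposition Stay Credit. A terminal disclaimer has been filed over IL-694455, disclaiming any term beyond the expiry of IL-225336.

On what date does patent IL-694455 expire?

February 7, 2005

Natural term of IL-694455:
  Base: filing + 22 years → 26 November 2003.
  Opposition Stay Credit: +439 days → 7 February 2005.
Expiry of referenced patent IL-225336:
  Base: filing + 22 years → 11 November 2002.
  Administrative Delay Adjustment: +311 days → 18 September 2003.
  Opposition Stay Credit: +546 days → 17 March 2005.
  Regulatory Review Extension: +875 days → 9 August 2007.
Terminal disclaimer: IL-694455 expires on the earlier of 7 February 2005 and 9 August 2007.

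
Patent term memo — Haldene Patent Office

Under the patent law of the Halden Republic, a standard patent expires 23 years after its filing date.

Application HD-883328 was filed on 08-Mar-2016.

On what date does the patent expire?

2039-03-08

Filing date + 23 years → 8 March 2039.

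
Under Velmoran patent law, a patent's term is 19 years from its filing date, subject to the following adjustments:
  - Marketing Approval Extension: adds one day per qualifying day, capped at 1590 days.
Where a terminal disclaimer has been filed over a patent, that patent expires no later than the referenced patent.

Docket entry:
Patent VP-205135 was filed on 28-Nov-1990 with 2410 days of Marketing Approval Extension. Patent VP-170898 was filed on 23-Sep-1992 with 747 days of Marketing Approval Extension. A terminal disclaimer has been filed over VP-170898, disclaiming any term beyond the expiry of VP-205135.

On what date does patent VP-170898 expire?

Natural term of VP-170898:
  Base: filing + 19 years → 23 September 2011.
  Marketing Approval Extension: 747 days (within the 1590-day cap) → +747 days → 9 October 2013.
Expiry of referenced patent VP-205135:
  Base: filing + 19 years → 28 November 2009.
  Marketing Approval Extension: 2410 days claimed exceeds the 1590-day cap, so +1590 days → 6 April 2014.
Terminal disclaimer: VP-170898 expires on the earlier of 9 October 2013 and 6 April 2014.

October 9, 2013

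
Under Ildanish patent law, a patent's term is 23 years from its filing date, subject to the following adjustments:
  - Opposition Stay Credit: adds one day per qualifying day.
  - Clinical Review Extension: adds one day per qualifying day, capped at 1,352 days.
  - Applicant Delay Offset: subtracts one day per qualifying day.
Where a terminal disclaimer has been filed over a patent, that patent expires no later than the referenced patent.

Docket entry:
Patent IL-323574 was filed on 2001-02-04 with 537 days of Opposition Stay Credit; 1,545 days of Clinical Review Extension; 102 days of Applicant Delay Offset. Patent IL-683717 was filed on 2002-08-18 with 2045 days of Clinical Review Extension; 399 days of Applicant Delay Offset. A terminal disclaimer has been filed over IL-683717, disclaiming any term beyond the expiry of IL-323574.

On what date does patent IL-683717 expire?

Natural term of IL-683717:
  Base: filing + 23 years → 18 August 2025.
  Clinical Review Extension: 2045 days claimed exceeds the 1352-day cap, so +1352 days → 1 May 2029.
  Applicant Delay Offset: −399 days → 28 March 2028.
Expiry of referenced patent IL-323574:
  Base: filing + 23 years → 4 February 2024.
  Opposition Stay Credit: +537 days → 25 July 2025.
  Clinical Review Extension: 1545 days claimed exceeds the 1352-day cap, so +1352 days → 7 April 2029.
  Applicant Delay Offset: −102 days → 26 December 2028.
Terminal disclaimer: IL-683717 expires on the earlier of 28 March 2028 and 26 December 2028.

March 28, 2028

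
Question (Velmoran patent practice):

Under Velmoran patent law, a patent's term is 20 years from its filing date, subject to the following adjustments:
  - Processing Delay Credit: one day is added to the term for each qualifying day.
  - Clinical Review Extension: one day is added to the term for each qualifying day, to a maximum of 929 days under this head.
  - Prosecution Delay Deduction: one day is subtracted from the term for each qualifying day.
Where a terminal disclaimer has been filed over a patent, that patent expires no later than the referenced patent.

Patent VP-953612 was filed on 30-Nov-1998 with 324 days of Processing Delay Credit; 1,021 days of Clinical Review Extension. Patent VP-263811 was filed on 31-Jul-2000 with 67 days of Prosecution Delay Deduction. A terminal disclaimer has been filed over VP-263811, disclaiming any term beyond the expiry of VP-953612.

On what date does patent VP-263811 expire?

May 25, 2020

Natural term of VP-263811:
  Base: filing + 20 years → 31 July 2020.
  Prosecution Delay Deduction: −67 days → 25 May 2020.
Expiry of referenced patent VP-953612:
  Base: filing + 20 years → 30 November 2018.
  Processing Delay Credit: +324 days → 20 October 2019.
  Clinical Review Extension: 1021 days claimed exceeds the 929-day cap, so +929 days → 6 May 2022.
Terminal disclaimer: VP-263811 expires on the earlier of 25 May 2020 and 6 May 2022.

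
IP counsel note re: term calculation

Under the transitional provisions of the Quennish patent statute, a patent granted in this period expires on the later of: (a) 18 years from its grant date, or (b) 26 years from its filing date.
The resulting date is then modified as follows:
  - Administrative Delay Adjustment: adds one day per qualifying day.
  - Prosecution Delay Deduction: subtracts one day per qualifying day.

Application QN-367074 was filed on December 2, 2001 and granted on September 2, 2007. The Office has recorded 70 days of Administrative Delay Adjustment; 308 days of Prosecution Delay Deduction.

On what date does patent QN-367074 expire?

(a) grant + 18 years → 2 September 2025.
(b) filing + 26 years → 2 December 2027.
Later of the two: 2 December 2027.
Administrative Delay Adjustment: +70 days → 10 February 2028.
Prosecution Delay Deduction: −308 days → 8 April 2027.

April 8, 2027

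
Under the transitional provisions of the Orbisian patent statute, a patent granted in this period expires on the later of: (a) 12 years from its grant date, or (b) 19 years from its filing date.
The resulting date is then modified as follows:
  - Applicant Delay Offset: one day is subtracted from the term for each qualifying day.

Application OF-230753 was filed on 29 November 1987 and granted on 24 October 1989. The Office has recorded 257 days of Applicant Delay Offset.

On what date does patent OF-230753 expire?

(a) grant + 12 years → 24 October 2001.
(b) filing + 19 years → 29 November 2006.
Later of the two: 29 November 2006.
Applicant Delay Offset: −257 days → 17 March 2006.

March 17, 2006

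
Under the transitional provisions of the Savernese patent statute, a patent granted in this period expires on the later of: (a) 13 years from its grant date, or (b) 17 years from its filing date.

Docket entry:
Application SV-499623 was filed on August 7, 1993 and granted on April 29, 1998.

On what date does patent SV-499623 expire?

April 29, 2011

(a) grant + 13 years → 29 April 2011.
(b) filing + 17 years → 7 August 2010.
Later of the two: 29 April 2011.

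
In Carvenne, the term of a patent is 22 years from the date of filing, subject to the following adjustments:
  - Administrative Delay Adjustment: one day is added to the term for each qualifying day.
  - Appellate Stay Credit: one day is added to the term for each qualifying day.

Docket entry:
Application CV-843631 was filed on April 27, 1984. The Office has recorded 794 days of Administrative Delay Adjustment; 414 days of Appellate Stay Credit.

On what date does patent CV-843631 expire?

Base term: filing date + 22 years → 27 April 2006.
Administrative Delay Adjustment: +794 days → 29 June 2008.
Appellate Stay Credit: +414 days → 17 August 2009.

August 17, 2009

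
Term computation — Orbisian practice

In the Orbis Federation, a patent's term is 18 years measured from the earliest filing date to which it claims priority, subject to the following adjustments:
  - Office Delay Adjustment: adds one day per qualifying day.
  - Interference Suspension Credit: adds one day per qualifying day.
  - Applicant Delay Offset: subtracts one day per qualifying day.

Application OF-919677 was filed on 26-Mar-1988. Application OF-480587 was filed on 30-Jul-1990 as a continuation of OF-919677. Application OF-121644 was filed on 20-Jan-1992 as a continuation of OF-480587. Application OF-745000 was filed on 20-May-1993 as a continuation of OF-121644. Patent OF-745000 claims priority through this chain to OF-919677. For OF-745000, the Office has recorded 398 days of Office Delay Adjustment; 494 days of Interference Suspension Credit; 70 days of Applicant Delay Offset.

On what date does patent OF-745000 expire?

Earliest priority filing: 26 March 1988.
Base term: 26 March 1988 + 18 years → 26 March 2006.
Office Delay Adjustment: +398 days → 28 April 2007.
Interference Suspension Credit: +494 days → 3 September 2008.
Applicant Delay Offset: −70 days → 25 June 2008.

2008-06-25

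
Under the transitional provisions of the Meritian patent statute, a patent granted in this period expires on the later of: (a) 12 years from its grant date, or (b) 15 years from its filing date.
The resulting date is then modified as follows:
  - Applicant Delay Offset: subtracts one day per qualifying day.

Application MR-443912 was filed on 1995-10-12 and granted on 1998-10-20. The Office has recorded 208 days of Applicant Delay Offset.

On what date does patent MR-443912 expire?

2010-03-26

(a) grant + 12 years → 20 October 2010.
(b) filing + 15 years → 12 October 2010.
Later of the two: 20 October 2010.
Applicant Delay Offset: −208 days → 26 March 2010.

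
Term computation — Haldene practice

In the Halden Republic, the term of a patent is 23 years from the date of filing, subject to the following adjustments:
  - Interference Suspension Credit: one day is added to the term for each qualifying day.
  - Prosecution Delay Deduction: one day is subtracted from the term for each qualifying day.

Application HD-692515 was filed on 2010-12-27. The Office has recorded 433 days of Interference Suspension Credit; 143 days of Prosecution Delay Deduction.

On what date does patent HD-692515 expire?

2034-10-13

Base term: filing date + 23 years → 27 December 2033.
Interference Suspension Credit: +433 days → 5 March 2035.
Prosecution Delay Deduction: −143 days → 13 October 2034.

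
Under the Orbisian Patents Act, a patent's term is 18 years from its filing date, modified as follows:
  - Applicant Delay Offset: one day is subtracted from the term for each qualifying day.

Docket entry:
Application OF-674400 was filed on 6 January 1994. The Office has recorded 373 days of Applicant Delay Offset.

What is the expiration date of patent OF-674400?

Base term: filing date + 18 years → 6 January 2012.
Applicant Delay Offset: −373 days → 29 December 2010.

December 29, 2010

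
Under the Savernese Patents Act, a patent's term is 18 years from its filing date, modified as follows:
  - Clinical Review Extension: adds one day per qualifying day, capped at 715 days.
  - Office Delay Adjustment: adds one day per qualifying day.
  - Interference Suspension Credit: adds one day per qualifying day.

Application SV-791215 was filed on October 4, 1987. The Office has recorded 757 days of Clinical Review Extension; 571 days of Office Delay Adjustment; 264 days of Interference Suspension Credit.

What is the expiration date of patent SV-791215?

January 1, 2010

Base term: filing date + 18 years → 4 October 2005.
Clinical Review Extension: 757 days claimed exceeds the 715-day cap, so +715 days → 19 September 2007.
Office Delay Adjustment: +571 days → 12 April 2009.
Interference Suspension Credit: +264 days → 1 January 2010.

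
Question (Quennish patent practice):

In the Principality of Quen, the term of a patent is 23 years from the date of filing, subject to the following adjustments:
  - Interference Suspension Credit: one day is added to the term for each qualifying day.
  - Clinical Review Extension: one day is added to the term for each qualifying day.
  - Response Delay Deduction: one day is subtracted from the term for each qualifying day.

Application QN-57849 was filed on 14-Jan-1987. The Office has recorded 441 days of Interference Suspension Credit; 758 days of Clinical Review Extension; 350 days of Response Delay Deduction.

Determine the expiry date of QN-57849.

2012-05-12

Base term: filing date + 23 years → 14 January 2010.
Interference Suspension Credit: +441 days → 31 March 2011.
Clinical Review Extension: +758 days → 27 April 2013.
Response Delay Deduction: −350 days → 12 May 2012.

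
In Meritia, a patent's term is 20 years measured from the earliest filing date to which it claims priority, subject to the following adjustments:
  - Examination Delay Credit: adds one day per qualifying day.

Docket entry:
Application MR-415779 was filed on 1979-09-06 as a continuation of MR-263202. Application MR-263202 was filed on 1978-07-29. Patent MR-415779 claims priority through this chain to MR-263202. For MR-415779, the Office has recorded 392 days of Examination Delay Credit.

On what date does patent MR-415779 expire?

August 25, 1999

Earliest priority filing: 29 July 1978.
Base term: 29 July 1978 + 20 years → 29 July 1998.
Examination Delay Credit: +392 days → 25 August 1999.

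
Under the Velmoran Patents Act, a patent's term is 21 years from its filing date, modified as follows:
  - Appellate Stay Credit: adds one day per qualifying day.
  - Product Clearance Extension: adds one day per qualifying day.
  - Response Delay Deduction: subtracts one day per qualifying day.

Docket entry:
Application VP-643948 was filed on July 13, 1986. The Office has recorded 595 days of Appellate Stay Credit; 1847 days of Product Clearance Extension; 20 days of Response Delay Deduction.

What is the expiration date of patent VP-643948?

2014-02-28

Base term: filing date + 21 years → 13 July 2007.
Appellate Stay Credit: +595 days → 27 February 2009.
Product Clearance Extension: +1847 days → 20 March 2014.
Response Delay Deduction: −20 days → 28 February 2014.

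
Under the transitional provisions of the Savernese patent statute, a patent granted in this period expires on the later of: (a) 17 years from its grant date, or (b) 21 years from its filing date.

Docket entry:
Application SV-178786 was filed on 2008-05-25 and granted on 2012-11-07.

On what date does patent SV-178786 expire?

(a) grant + 17 years → 7 November 2029.
(b) filing + 21 years → 25 May 2029.
Later of the two: 7 November 2029.

November 7, 2029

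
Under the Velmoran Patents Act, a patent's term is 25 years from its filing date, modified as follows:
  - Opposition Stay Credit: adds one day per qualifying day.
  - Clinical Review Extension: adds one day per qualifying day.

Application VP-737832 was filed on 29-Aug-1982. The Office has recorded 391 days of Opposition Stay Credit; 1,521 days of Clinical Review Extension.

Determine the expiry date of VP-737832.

Base term: filing date + 25 years → 29 August 2007.
Opposition Stay Credit: +391 days → 23 September 2008.
Clinical Review Extension: +1521 days → 22 November 2012.

2012-11-22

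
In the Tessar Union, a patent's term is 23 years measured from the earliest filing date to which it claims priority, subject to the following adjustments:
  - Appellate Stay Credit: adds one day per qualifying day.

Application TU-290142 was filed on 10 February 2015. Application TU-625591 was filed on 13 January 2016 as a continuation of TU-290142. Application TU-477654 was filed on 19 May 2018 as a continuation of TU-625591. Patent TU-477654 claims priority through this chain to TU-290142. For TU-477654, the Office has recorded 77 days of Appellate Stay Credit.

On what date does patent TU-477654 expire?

April 28, 2038

Earliest priority filing: 10 February 2015.
Base term: 10 February 2015 + 23 years → 10 February 2038.
Appellate Stay Credit: +77 days → 28 April 2038.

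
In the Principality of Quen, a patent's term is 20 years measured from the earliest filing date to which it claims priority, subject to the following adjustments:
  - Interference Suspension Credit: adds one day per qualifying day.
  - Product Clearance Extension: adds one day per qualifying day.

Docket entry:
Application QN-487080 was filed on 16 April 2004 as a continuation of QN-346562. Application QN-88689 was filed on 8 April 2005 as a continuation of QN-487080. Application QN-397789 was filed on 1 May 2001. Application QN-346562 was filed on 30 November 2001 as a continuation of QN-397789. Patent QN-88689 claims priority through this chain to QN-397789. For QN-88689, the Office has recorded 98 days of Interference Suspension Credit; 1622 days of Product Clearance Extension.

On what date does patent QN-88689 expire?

January 15, 2026

Earliest priority filing: 1 May 2001.
Base term: 1 May 2001 + 20 years → 1 May 2021.
Interference Suspension Credit: +98 days → 7 August 2021.
Product Clearance Extension: +1622 days → 15 January 2026.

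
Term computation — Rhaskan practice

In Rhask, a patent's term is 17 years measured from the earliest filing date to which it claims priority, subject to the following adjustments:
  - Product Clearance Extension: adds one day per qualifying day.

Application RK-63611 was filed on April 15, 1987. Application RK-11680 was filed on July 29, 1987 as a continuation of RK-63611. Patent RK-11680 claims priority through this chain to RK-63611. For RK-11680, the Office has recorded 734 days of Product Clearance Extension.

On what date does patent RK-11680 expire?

Earliest priority filing: 15 April 1987.
Base term: 15 April 1987 + 17 years → 15 April 2004.
Product Clearance Extension: +734 days → 19 April 2006.

2006-04-19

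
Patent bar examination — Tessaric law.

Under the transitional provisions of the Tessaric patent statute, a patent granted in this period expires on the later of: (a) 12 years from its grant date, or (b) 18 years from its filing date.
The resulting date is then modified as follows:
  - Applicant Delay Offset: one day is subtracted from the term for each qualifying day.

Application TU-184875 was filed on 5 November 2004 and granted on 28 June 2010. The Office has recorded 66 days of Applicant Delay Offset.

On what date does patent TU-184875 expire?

(a) grant + 12 years → 28 June 2022.
(b) filing + 18 years → 5 November 2022.
Later of the two: 5 November 2022.
Applicant Delay Offset: −66 days → 31 August 2022.

2022-08-31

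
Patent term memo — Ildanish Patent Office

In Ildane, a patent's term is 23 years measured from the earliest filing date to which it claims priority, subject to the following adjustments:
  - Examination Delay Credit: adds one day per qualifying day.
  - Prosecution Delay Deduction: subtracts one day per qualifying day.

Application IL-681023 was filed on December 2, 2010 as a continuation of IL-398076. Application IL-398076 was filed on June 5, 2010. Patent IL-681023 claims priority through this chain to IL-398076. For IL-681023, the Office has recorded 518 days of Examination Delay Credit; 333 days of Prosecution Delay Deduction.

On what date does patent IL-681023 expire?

Earliest priority filing: 5 June 2010.
Base term: 5 June 2010 + 23 years → 5 June 2033.
Examination Delay Credit: +518 days → 5 November 2034.
Prosecution Delay Deduction: −333 days → 7 December 2033.

December 7, 2033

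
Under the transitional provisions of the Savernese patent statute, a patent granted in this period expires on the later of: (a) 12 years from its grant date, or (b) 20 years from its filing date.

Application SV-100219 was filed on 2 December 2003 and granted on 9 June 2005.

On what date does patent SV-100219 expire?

(a) grant + 12 years → 9 June 2017.
(b) filing + 20 years → 2 December 2023.
Later of the two: 2 December 2023.

2023-12-02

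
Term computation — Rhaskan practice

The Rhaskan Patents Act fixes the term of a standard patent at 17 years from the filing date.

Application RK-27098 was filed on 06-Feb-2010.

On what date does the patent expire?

2027-02-06

Filing date + 17 years → 6 February 2027.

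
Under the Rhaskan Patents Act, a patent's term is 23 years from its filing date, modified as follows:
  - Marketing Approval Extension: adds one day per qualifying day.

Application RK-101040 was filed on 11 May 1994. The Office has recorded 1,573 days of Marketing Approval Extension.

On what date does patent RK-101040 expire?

Base term: filing date + 23 years → 11 May 2017.
Marketing Approval Extension: +1573 days → 31 August 2021.

August 31, 2021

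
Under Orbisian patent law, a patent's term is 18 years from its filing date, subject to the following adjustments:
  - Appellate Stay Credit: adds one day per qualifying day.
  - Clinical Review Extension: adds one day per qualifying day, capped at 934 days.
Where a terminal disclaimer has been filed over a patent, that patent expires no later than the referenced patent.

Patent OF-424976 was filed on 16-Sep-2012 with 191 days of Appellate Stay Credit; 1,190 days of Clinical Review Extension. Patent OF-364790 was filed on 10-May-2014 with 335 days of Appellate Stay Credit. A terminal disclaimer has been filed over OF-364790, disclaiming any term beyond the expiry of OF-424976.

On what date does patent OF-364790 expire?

Natural term of OF-364790:
  Base: filing + 18 years → 10 May 2032.
  Appellate Stay Credit: +335 days → 10 April 2033.
Expiry of referenced patent OF-424976:
  Base: filing + 18 years → 16 September 2030.
  Appellate Stay Credit: +191 days → 26 March 2031.
  Clinical Review Extension: 1190 days claimed exceeds the 934-day cap, so +934 days → 15 October 2033.
Terminal disclaimer: OF-364790 expires on the earlier of 10 April 2033 and 15 October 2033.

April 10, 2033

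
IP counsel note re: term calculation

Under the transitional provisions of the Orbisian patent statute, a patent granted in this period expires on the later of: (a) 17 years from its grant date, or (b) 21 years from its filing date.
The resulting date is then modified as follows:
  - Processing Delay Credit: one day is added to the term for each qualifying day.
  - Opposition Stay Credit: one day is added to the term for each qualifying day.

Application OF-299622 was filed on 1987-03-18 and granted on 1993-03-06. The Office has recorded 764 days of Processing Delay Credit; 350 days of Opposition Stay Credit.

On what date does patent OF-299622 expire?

(a) grant + 17 years → 6 March 2010.
(b) filing + 21 years → 18 March 2008.
Later of the two: 6 March 2010.
Processing Delay Credit: +764 days → 8 April 2012.
Opposition Stay Credit: +350 days → 24 March 2013.

March 24, 2013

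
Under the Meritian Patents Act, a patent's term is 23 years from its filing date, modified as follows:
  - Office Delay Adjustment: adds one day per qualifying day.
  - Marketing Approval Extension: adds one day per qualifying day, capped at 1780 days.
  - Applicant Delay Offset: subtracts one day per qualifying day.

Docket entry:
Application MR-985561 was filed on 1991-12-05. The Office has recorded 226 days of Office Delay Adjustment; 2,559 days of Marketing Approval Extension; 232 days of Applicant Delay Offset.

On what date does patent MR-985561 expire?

Base term: filing date + 23 years → 5 December 2014.
Office Delay Adjustment: +226 days → 19 July 2015.
Marketing Approval Extension: 2559 days claimed exceeds the 1780-day cap, so +1780 days → 2 June 2020.
Applicant Delay Offset: −232 days → 14 October 2019.

2019-10-14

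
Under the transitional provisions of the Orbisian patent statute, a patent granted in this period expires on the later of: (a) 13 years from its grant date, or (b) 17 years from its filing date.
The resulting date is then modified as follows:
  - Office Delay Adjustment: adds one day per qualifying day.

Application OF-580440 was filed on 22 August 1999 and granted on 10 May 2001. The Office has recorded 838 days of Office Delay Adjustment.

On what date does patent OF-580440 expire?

2018-12-08

(a) grant + 13 years → 10 May 2014.
(b) filing + 17 years → 22 August 2016.
Later of the two: 22 August 2016.
Office Delay Adjustment: +838 days → 8 December 2018.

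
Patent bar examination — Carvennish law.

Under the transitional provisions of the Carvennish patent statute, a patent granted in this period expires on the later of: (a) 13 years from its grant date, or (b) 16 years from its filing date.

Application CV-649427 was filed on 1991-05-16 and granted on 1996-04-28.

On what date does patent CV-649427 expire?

April 28, 2009

(a) grant + 13 years → 28 April 2009.
(b) filing + 16 years → 16 May 2007.
Later of the two: 28 April 2009.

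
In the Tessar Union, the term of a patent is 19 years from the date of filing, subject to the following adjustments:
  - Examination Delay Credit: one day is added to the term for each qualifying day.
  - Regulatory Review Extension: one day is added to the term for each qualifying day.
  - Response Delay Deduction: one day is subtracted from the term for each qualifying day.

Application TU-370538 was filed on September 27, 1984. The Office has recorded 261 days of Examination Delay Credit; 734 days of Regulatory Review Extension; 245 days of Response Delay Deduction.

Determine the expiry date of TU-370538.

Base term: filing date + 19 years → 27 September 2003.
Examination Delay Credit: +261 days → 14 June 2004.
Regulatory Review Extension: +734 days → 18 June 2006.
Response Delay Deduction: −245 days → 16 October 2005.

October 16, 2005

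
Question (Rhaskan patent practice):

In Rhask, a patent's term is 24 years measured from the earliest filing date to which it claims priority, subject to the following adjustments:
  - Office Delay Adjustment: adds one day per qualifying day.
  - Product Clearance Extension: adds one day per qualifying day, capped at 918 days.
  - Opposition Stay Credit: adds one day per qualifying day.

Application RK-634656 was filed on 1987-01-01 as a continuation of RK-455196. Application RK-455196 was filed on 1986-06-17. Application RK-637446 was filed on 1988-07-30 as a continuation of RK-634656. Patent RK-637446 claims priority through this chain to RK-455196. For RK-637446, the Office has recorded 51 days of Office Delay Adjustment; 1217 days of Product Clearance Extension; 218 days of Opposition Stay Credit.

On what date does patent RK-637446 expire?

2013-09-16

Earliest priority filing: 17 June 1986.
Base term: 17 June 1986 + 24 years → 17 June 2010.
Office Delay Adjustment: +51 days → 7 August 2010.
Product Clearance Extension: 1217 days claimed exceeds the 918-day cap, so +918 days → 10 February 2013.
Opposition Stay Credit: +218 days → 16 September 2013.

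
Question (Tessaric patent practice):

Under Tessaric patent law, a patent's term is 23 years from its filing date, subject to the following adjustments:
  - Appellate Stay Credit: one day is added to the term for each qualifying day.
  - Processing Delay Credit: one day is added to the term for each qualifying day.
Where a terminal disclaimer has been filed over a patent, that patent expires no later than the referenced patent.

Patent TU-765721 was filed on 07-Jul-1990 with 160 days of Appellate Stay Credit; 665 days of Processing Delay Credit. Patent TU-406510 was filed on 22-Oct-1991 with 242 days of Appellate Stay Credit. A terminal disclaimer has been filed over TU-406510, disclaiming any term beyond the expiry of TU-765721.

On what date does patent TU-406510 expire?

June 21, 2015

Natural term of TU-406510:
  Base: filing + 23 years → 22 October 2014.
  Appellate Stay Credit: +242 days → 21 June 2015.
Expiry of referenced patent TU-765721:
  Base: filing + 23 years → 7 July 2013.
  Appellate Stay Credit: +160 days → 14 December 2013.
  Processing Delay Credit: +665 days → 10 October 2015.
Terminal disclaimer: TU-406510 expires on the earlier of 21 June 2015 and 10 October 2015.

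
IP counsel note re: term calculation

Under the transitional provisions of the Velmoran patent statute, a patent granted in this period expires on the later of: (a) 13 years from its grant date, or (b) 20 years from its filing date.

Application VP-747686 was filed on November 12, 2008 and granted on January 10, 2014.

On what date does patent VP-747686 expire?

November 12, 2028

(a) grant + 13 years → 10 January 2027.
(b) filing + 20 years → 12 November 2028.
Later of the two: 12 November 2028.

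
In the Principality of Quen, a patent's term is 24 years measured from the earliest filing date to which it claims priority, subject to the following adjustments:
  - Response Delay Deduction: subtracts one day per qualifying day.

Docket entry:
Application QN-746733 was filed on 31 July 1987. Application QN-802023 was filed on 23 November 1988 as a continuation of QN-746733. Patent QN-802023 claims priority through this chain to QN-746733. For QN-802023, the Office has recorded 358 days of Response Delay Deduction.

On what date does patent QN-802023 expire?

August 7, 2010

Earliest priority filing: 31 July 1987.
Base term: 31 July 1987 + 24 years → 31 July 2011.
Response Delay Deduction: −358 days → 7 August 2010.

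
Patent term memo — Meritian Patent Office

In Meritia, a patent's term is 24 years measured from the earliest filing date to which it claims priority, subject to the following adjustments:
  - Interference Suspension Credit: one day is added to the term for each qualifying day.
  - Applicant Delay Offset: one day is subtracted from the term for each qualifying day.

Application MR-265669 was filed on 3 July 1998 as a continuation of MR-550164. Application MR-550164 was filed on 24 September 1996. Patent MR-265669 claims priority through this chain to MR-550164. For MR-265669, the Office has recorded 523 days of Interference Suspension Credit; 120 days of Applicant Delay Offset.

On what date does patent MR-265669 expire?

2021-11-01

Earliest priority filing: 24 September 1996.
Base term: 24 September 1996 + 24 years → 24 September 2020.
Interference Suspension Credit: +523 days → 1 March 2022.
Applicant Delay Offset: −120 days → 1 November 2021.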